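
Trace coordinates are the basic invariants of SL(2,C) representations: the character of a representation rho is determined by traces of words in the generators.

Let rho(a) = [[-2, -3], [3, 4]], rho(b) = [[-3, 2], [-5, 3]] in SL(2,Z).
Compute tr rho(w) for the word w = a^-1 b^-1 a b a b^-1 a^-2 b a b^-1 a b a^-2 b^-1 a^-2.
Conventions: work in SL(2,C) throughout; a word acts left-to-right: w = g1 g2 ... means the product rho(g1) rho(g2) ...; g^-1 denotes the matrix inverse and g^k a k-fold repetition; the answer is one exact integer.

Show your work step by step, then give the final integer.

rho(a^-1) = [[4, 3], [-3, -2]]
... * rho(b^-1) = [[3, -2], [5, -3]]  ->  [[27, -17], [-19, 12]]
... * rho(a) = [[-2, -3], [3, 4]]  ->  [[-105, -149], [74, 105]]
... * rho(b) = [[-3, 2], [-5, 3]]  ->  [[1060, -657], [-747, 463]]
... * rho(a) = [[-2, -3], [3, 4]]  ->  [[-4091, -5808], [2883, 4093]]
... * rho(b^-1) = [[3, -2], [5, -3]]  ->  [[-41313, 25606], [29114, -18045]]
... * rho(a^-1) = [[4, 3], [-3, -2]]  ->  [[-242070, -175151], [170591, 123432]]
... * rho(a^-1) = [[4, 3], [-3, -2]]  ->  [[-442827, -375908], [312068, 264909]]
... * rho(b) = [[-3, 2], [-5, 3]]  ->  [[3208021, -2013378], [-2260749, 1418863]]
... * rho(a) = [[-2, -3], [3, 4]]  ->  [[-12456176, -17677575], [8778087, 12457699]]
... * rho(b^-1) = [[3, -2], [5, -3]]  ->  [[-125756403, 77945077], [88622756, -54929271]]
... * rho(a) = [[-2, -3], [3, 4]]  ->  [[485348037, 689049517], [-342033325, -485585352]]
... * rho(b) = [[-3, 2], [-5, 3]]  ->  [[-4901291696, 3037844625], [3454026735, -2140822706]]
... * rho(a^-1) = [[4, 3], [-3, -2]]  ->  [[-28718700659, -20779564338], [20238575058, 14643725617]]
... * rho(a^-1) = [[4, 3], [-3, -2]]  ->  [[-52536109622, -44596973301], [37023123381, 31428273940]]
... * rho(b^-1) = [[3, -2], [5, -3]]  ->  [[-380593195371, 238863139147], [268210739843, -168331068582]]
... * rho(a^-1) = [[4, 3], [-3, -2]]  ->  [[-2238962198925, -1619505864407], [1577836165118, 1141294356693]]
... * rho(a^-1) = [[4, 3], [-3, -2]]  ->  [[-4097331202479, -3477874867961], [2887461590393, 2450919781968]]
tr = -4097331202479 + 2450919781968 = -1646411420511

-1646411420511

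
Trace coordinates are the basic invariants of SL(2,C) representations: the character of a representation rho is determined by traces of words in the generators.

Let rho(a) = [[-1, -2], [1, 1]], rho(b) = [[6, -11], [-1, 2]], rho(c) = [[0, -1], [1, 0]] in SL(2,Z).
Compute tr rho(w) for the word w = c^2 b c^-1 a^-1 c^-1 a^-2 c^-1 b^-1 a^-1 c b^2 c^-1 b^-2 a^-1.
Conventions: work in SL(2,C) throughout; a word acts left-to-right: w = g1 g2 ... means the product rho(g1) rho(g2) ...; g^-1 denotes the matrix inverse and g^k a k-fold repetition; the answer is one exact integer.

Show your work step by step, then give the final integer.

rho(c) = [[0, -1], [1, 0]]
... * rho(c) = [[0, -1], [1, 0]]  ->  [[-1, 0], [0, -1]]
... * rho(b) = [[6, -11], [-1, 2]]  ->  [[-6, 11], [1, -2]]
... * rho(c^-1) = [[0, 1], [-1, 0]]  ->  [[-11, -6], [2, 1]]
... * rho(a^-1) = [[1, 2], [-1, -1]]  ->  [[-5, -16], [1, 3]]
... * rho(c^-1) = [[0, 1], [-1, 0]]  ->  [[16, -5], [-3, 1]]
... * rho(a^-1) = [[1, 2], [-1, -1]]  ->  [[21, 37], [-4, -7]]
... * rho(a^-1) = [[1, 2], [-1, -1]]  ->  [[-16, 5], [3, -1]]
... * rho(c^-1) = [[0, 1], [-1, 0]]  ->  [[-5, -16], [1, 3]]
... * rho(b^-1) = [[2, 11], [1, 6]]  ->  [[-26, -151], [5, 29]]
... * rho(a^-1) = [[1, 2], [-1, -1]]  ->  [[125, 99], [-24, -19]]
... * rho(c) = [[0, -1], [1, 0]]  ->  [[99, -125], [-19, 24]]
... * rho(b) = [[6, -11], [-1, 2]]  ->  [[719, -1339], [-138, 257]]
... * rho(b) = [[6, -11], [-1, 2]]  ->  [[5653, -10587], [-1085, 2032]]
... * rho(c^-1) = [[0, 1], [-1, 0]]  ->  [[10587, 5653], [-2032, -1085]]
... * rho(b^-1) = [[2, 11], [1, 6]]  ->  [[26827, 150375], [-5149, -28862]]
... * rho(b^-1) = [[2, 11], [1, 6]]  ->  [[204029, 1197347], [-39160, -229811]]
... * rho(a^-1) = [[1, 2], [-1, -1]]  ->  [[-993318, -789289], [190651, 151491]]
tr = -993318 + 151491 = -841827

-841827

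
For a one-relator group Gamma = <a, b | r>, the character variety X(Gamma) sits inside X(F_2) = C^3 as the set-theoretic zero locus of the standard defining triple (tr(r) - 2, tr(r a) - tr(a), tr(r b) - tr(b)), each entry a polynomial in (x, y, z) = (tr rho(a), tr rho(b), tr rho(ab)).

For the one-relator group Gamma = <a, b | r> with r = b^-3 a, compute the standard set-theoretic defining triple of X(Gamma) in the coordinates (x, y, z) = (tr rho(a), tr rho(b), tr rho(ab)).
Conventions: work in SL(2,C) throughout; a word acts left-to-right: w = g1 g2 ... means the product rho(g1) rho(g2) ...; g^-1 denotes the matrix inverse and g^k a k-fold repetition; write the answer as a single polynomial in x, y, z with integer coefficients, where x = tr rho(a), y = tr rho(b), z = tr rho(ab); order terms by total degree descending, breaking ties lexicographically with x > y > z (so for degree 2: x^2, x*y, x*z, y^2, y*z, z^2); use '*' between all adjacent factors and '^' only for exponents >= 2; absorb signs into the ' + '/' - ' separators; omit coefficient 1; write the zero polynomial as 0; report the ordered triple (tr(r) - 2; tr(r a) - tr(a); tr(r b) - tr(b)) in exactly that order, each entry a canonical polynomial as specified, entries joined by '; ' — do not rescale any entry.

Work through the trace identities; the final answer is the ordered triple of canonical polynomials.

apply: trace(b^-1 a) = trace(a)*trace(b) - trace(a b) = x*y - z
use: trace(b^-2 a) = trace(b^-1 a)*trace(b) - trace(b^-1 a b) = x*y^2 - y*z - x
trace(b^-3 a) = trace(b^-2 a)*trace(b) - trace(b^-2 a b) = x*y^3 - y^2*z - 2*x*y + z
trace(a^2) = trace(a)*trace(a) - trace(1)  (reduce the a square) = x^2 - 2
trace(a^2 b) = trace(a)*trace(b a) - trace(b)  (reduce the a square) = x*z - y
trace(b^-1 a^2) = trace(a^2)*trace(b) - trace(a^2 b)  (eliminate b^-1) = x^2*y - x*z - y
use: trace(b^-1 a^2 b^-1) = trace(b^-1 a^2)*trace(b) - trace(b^-1 a^2 b)  (eliminate b^-1) = x^2*y^2 - x*y*z - x^2 - y^2 + 2
apply: trace(b^-3 a^2) = trace(b^-1 a^2 b^-1)*trace(b) - trace(b^-1 a^2)  (eliminate b^-1) = x^2*y^3 - x*y^2*z - 2*x^2*y - y^3 + x*z + 3*y
assemble the triple (trace(r) - 2; trace(r a) - x; trace(r b) - y)

x*y^3 - y^2*z - 2*x*y + z - 2; x^2*y^3 - x*y^2*z - 2*x^2*y - y^3 + x*z - x + 3*y; x*y^2 - y*z - x - y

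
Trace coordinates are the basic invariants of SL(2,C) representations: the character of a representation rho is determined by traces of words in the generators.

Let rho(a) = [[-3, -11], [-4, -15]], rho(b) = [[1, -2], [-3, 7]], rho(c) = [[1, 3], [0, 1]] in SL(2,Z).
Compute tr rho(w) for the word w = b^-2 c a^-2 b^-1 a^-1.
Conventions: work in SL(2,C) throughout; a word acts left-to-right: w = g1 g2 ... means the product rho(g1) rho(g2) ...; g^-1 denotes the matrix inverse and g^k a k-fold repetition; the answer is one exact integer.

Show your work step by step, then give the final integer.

rho(b^-1) = [[7, 2], [3, 1]]
... * rho(b^-1) = [[7, 2], [3, 1]]  ->  [[55, 16], [24, 7]]
... * rho(c) = [[1, 3], [0, 1]]  ->  [[55, 181], [24, 79]]
... * rho(a^-1) = [[-15, 11], [4, -3]]  ->  [[-101, 62], [-44, 27]]
... * rho(a^-1) = [[-15, 11], [4, -3]]  ->  [[1763, -1297], [768, -565]]
... * rho(b^-1) = [[7, 2], [3, 1]]  ->  [[8450, 2229], [3681, 971]]
... * rho(a^-1) = [[-15, 11], [4, -3]]  ->  [[-117834, 86263], [-51331, 37578]]
tr = -117834 + 37578 = -80256

-80256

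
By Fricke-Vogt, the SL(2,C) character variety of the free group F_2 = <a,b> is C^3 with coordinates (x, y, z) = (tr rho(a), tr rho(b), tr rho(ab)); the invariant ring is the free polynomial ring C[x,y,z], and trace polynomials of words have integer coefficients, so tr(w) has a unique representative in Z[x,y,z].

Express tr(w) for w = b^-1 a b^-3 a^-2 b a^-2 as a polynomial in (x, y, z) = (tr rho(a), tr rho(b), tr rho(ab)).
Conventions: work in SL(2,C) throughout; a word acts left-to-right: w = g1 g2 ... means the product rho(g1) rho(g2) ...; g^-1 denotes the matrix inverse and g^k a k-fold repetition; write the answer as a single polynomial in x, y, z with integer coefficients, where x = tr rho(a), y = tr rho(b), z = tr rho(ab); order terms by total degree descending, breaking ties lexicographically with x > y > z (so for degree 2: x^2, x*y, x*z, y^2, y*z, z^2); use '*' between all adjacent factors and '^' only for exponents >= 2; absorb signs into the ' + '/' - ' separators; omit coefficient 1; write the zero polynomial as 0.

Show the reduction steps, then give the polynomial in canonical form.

trace(b^-1) = trace(b) = y
reduce: trace(a b a) = trace(a)*trace(b a) - trace(b) = x*z - y
so trace(a b a b) = trace(b a)*trace(b a) - trace(1) = z^2 - 2
reduce: trace(b^-1 a b a) = trace(a b a)*trace(b) - trace(a b a b) = x*y*z - y^2 - z^2 + 2
trace(a^-1 b^-1 a b) = trace(b^-1 a b)*trace(a) - trace(b^-1 a b a) = -x*y*z + x^2 + y^2 + z^2 - 2
reduce: trace(a^-1 b^-1 a b^-1) = trace(a^-1 b^-1 a)*trace(b) - trace(a^-1 b^-1 a b) = x*y*z - x^2 - z^2 + 2
trace(b^-1 a) = trace(a)*trace(b) - trace(a b) = x*y - z
reduce: trace(b^-1 a b^-1) = trace(b^-1 a)*trace(b) - trace(b^-1 a b) = x*y^2 - y*z - x
so trace(a^-2 b^-1 a b^-1) = trace(a^-1 b^-1 a b^-1)*trace(a) - trace(a^-1 b^-1 a b^-1 a) = x^2*y*z - x^3 - x*y^2 - x*z^2 + y*z + 3*x
trace(a^-2 b^-1 a b^-2) = trace(a^-2 b^-1 a b^-1)*trace(b) - trace(a^-2 b^-1 a) = x^2*y^2*z - x^3*y - x*y^3 - x*y*z^2 + y^2*z + 3*x*y - z
reduce: trace(a^2) = trace(a)*trace(a) - trace(1) = x^2 - 2
trace(b^-1 a^2) = trace(a^2)*trace(b) - trace(a^2 b) = x^2*y - x*z - y
trace(a b^-2 a) = trace(b^-1 a^2)*trace(b) - trace(b^-1 a^2 b) = x^2*y^2 - x*y*z - x^2 - y^2 + 2
trace(a^2 b a) = trace(a)*trace(a b a) - trace(a b) = x^2*z - x*y - z
trace(b a b) = trace(b)*trace(a b) - trace(a) = y*z - x
trace(a^2 b a b) = trace(a)*trace(b a b a) - trace(b a b) = x*z^2 - y*z - x
so trace(a b a b^-1 a) = trace(a^2 b a)*trace(b) - trace(a^2 b a b) = x^2*y*z - x*y^2 - x*z^2 + x
trace(a b a b a b) = trace(a b a b)*trace(a b) - trace(b a) = z^3 - 3*z
trace(a b a b^-1 a b) = trace(a b a b a)*trace(b) - trace(a b a b a b) = x*y*z^2 - y^2*z - z^3 - x*y + 3*z
trace(b^-1 a b a b^-1 a) = trace(a b a b^-1 a)*trace(b) - trace(a b a b^-1 a b) = x^2*y^2*z - x*y^3 - 2*x*y*z^2 + y^2*z + z^3 + 2*x*y - 3*z
trace(b^-1 a b^-2 a b a) = trace(b^-1 a b a b^-1 a)*trace(b) - trace(b^-1 a b a b^-1 a b) = x^2*y^3*z - x*y^4 - 2*x*y^2*z^2 - x^2*y*z + y^3*z + y*z^3 + 3*x*y^2 + x*z^2 - 3*y*z - x
reduce: trace(a^-1 b^-1 a b^-2 a b) = trace(b^-1 a b^-2 a b)*trace(a) - trace(b^-1 a b^-2 a b a) = -x^2*y^3*z + x^3*y^2 + x*y^4 + 2*x*y^2*z^2 - y^3*z - y*z^3 - x^3 - 4*x*y^2 - x*z^2 + 3*y*z + 3*x
reduce: trace(b^-1 a b a^-2 b^-1 a b^-1) = trace(a^-1 b^-1 a b^-2 a b)*trace(a) - trace(a^-1 b^-1 a b^-2 a b a) = -x^3*y^3*z + x^4*y^2 + x^2*y^4 + 2*x^2*y^2*z^2 - x*y^3*z - x*y*z^3 - x^4 - 5*x^2*y^2 - x^2*z^2 + 4*x*y*z + 4*x^2 + y^2 - 2
trace(a b a^-1 b^-1 a) = trace(a^2 b a^-1)*trace(b) - trace(a^2 b a^-1 b) = -x^2*y*z + x^3 + x*y^2 + x*z^2 - 3*x
trace(a b a^-1 b^-1 a b) = trace(b^-1 a b a b)*trace(a) - trace(b^-1 a b a b a) = -x*y*z^2 + x^2*z + y^2*z + z^3 - 3*z
reduce: trace(a^-1 b^-1 a b^-1 a b) = trace(a b a^-1 b^-1 a)*trace(b) - trace(a b a^-1 b^-1 a b) = -x^2*y^2*z + x^3*y + x*y^3 + 2*x*y*z^2 - x^2*z - y^2*z - z^3 - 3*x*y + 3*z
so trace(b^-1 a b a^-2 b^-1 a) = trace(a^-1 b^-1 a b^-1 a b)*trace(a) - trace(a^-1 b^-1 a b^-1 a b a) = -x^3*y^2*z + x^4*y + x^2*y^3 + 2*x^2*y*z^2 - x^3*z - x*y^2*z - x*z^3 - 4*x^2*y + 4*x*z + y
trace(b a^-2 b^-1 a b^-3 a) = trace(b^-1 a b a^-2 b^-1 a b^-1)*trace(b) - trace(b^-1 a b a^-2 b^-1 a) = -x^3*y^4*z + x^4*y^3 + x^2*y^5 + 2*x^2*y^3*z^2 + x^3*y^2*z - x*y^4*z - x*y^2*z^3 - 2*x^4*y - 6*x^2*y^3 - 3*x^2*y*z^2 + x^3*z + 5*x*y^2*z + x*z^3 + 8*x^2*y + y^3 - 4*x*z - 3*y
so trace(a^-1 b a^-2 b^-1 a b^-3) = trace(b a^-2 b^-1 a b^-3)*trace(a) - trace(b a^-2 b^-1 a b^-3 a) = x^3*y^4*z - x^4*y^3 - x^2*y^5 - 2*x^2*y^3*z^2 + x*y^4*z + x*y^2*z^3 + x^4*y + 5*x^2*y^3 + 2*x^2*y*z^2 - x^3*z - 4*x*y^2*z - x*z^3 - 5*x^2*y - y^3 + 3*x*z + 3*y
trace(b^-1 a b^-3 a^-2 b a^-2) = trace(a^-1 b a^-2 b^-1 a b^-3)*trace(a) - trace(a^-1 b a^-2 b^-1 a b^-3 a) = x^4*y^4*z - x^5*y^3 - x^3*y^5 - 2*x^3*y^3*z^2 + x^2*y^4*z + x^2*y^2*z^3 + x^5*y + 5*x^3*y^3 + 2*x^3*y*z^2 - x^4*z - 5*x^2*y^2*z - x^2*z^3 - 4*x^3*y + x*y*z^2 + 3*x^2*z - y^2*z + z

x^4*y^4*z - x^5*y^3 - x^3*y^5 - 2*x^3*y^3*z^2 + x^2*y^4*z + x^2*y^2*z^3 + x^5*y + 5*x^3*y^3 + 2*x^3*y*z^2 - x^4*z - 5*x^2*y^2*z - x^2*z^3 - 4*x^3*y + x*y*z^2 + 3*x^2*z - y^2*z + z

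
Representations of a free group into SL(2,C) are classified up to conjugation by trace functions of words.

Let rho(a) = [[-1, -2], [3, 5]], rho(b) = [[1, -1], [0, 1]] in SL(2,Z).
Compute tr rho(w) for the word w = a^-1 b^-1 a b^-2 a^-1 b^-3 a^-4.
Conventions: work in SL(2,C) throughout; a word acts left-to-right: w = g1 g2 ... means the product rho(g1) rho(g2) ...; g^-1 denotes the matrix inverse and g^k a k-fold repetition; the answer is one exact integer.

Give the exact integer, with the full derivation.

rho(a^-1) = [[5, 2], [-3, -1]]
... * rho(b^-1) = [[1, 1], [0, 1]]  ->  [[5, 7], [-3, -4]]
... * rho(a) = [[-1, -2], [3, 5]]  ->  [[16, 25], [-9, -14]]
... * rho(b^-1) = [[1, 1], [0, 1]]  ->  [[16, 41], [-9, -23]]
... * rho(b^-1) = [[1, 1], [0, 1]]  ->  [[16, 57], [-9, -32]]
... * rho(a^-1) = [[5, 2], [-3, -1]]  ->  [[-91, -25], [51, 14]]
... * rho(b^-1) = [[1, 1], [0, 1]]  ->  [[-91, -116], [51, 65]]
... * rho(b^-1) = [[1, 1], [0, 1]]  ->  [[-91, -207], [51, 116]]
... * rho(b^-1) = [[1, 1], [0, 1]]  ->  [[-91, -298], [51, 167]]
... * rho(a^-1) = [[5, 2], [-3, -1]]  ->  [[439, 116], [-246, -65]]
... * rho(a^-1) = [[5, 2], [-3, -1]]  ->  [[1847, 762], [-1035, -427]]
... * rho(a^-1) = [[5, 2], [-3, -1]]  ->  [[6949, 2932], [-3894, -1643]]
... * rho(a^-1) = [[5, 2], [-3, -1]]  ->  [[25949, 10966], [-14541, -6145]]
tr = 25949 + -6145 = 19804

19804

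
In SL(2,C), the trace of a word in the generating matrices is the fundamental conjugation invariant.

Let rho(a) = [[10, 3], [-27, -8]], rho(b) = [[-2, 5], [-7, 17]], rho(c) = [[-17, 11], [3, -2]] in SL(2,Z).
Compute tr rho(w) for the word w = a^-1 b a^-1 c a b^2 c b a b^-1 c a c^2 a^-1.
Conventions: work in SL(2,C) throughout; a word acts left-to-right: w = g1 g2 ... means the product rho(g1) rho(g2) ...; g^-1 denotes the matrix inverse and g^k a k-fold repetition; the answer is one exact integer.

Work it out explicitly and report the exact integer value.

rho(a^-1) = [[-8, -3], [27, 10]]
... * rho(b) = [[-2, 5], [-7, 17]]  ->  [[37, -91], [-124, 305]]
... * rho(a^-1) = [[-8, -3], [27, 10]]  ->  [[-2753, -1021], [9227, 3422]]
... * rho(c) = [[-17, 11], [3, -2]]  ->  [[43738, -28241], [-146593, 94653]]
... * rho(a) = [[10, 3], [-27, -8]]  ->  [[1199887, 357142], [-4021561, -1197003]]
... * rho(b) = [[-2, 5], [-7, 17]]  ->  [[-4899768, 12070849], [16422143, -40456856]]
... * rho(b) = [[-2, 5], [-7, 17]]  ->  [[-74696407, 180705593], [250353706, -605655837]]
... * rho(c) = [[-17, 11], [3, -2]]  ->  [[1811955698, -1183071663], [-6072980513, 3965202440]]
... * rho(b) = [[-2, 5], [-7, 17]]  ->  [[4657590245, -11052439781], [-15610456054, 37043538915]]
... * rho(a) = [[10, 3], [-27, -8]]  ->  [[344991776537, 102392288983], [-1156280111245, -343179679482]]
... * rho(b^-1) = [[17, -5], [7, -2]]  ->  [[6581606224010, -1929743460651], [-22059019647539, 6467759915189]]
... * rho(c) = [[-17, 11], [3, -2]]  ->  [[-117676536190123, 76257155385412], [394406613753730, -255584735953307]]
... * rho(a) = [[10, 3], [-27, -8]]  ->  [[-3235708557307354, -963086851653665], [10844854008276589, 3227897728887646]]
... * rho(c) = [[-17, 11], [3, -2]]  ->  [[52117784919264023, -33666620427073564], [-174678824954039075, 112837598633267187]]
... * rho(c) = [[-17, 11], [3, -2]]  ->  [[-987002204908709083, 640628874966051381], [3308052820118465836, -2147142271760964199]]
... * rho(a^-1) = [[-8, -3], [27, 10]]  ->  [[25192997263353059951, 9367295364386641059], [-84437263898493760061, -31395581177965039498]]
tr = 25192997263353059951 + -31395581177965039498 = -6202583914611979547

-6202583914611979547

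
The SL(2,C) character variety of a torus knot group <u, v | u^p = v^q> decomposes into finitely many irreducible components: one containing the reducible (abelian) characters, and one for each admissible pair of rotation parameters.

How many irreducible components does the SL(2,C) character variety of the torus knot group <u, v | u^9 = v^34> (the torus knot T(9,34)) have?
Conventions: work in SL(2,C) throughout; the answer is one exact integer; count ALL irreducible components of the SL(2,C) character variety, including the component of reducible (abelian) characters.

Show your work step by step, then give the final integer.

133

Gamma = < u, v | u^9 = v^34 > (torus knot T(9,34)); the central element u^9 = v^34 acts as +I or -I in any irreducible SL(2,C) representation.
So on each irreducible component the traces are pinned: tr(u) = 2*cos(pi*alpha/9) with 1 <= alpha <= 8, tr(v) = 2*cos(pi*beta/34) with 1 <= beta <= 33.
The two central values (-1)^alpha I and (-1)^beta I must be the same matrix, so alpha and beta share a parity.
count pairs: odd alpha (4 choices) x odd beta (17), plus even alpha (4) x even beta (16): 4*17 + 4*16 = 132.
components with irreducible characters: 132; plus the single component of reducible (abelian) characters: total 133.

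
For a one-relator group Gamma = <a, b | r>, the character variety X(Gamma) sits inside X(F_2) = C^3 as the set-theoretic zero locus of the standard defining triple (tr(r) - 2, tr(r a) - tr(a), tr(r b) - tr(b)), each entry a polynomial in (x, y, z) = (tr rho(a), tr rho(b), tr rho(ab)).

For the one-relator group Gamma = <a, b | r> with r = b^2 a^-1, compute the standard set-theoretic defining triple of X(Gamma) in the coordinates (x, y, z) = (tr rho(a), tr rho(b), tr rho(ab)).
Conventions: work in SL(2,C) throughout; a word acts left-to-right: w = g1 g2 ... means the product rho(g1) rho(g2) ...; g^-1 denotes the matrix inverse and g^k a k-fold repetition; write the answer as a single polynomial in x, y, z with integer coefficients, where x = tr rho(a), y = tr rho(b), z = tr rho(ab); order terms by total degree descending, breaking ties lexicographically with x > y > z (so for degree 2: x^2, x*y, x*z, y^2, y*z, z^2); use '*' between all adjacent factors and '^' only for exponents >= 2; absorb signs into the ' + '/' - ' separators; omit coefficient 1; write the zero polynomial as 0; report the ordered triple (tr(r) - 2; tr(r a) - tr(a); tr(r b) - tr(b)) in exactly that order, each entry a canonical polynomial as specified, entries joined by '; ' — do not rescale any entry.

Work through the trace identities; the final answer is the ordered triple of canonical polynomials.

x*y^2 - y*z - x - 2; y^2 - x - 2; x*y^3 - y^2*z - 2*x*y - y + z

reduce: trace(b^2) = trace(b) trace(b) - trace(1)  (reduce the b square) = y^2 - 2
so trace(b^2 a) = trace(b) trace(a b) - trace(a)  (reduce the b square) = y*z - x
trace(b^2 a^-1) = trace(b^2) trace(a) - trace(b^2 a)  (eliminate a^-1) = x*y^2 - y*z - x
trace(b^3) = trace(b) trace(b^2) - trace(b) = y^3 - 3*y
trace(b^3 a) = trace(b) trace(a b^2) - trace(a b) = y^2*z - x*y - z
trace(b^2 a^-1 b) = trace(b^3) trace(a) - trace(b^3 a) = x*y^3 - y^2*z - 2*x*y + z
assemble the triple (trace(r) - 2; trace(r a) - x; trace(r b) - y)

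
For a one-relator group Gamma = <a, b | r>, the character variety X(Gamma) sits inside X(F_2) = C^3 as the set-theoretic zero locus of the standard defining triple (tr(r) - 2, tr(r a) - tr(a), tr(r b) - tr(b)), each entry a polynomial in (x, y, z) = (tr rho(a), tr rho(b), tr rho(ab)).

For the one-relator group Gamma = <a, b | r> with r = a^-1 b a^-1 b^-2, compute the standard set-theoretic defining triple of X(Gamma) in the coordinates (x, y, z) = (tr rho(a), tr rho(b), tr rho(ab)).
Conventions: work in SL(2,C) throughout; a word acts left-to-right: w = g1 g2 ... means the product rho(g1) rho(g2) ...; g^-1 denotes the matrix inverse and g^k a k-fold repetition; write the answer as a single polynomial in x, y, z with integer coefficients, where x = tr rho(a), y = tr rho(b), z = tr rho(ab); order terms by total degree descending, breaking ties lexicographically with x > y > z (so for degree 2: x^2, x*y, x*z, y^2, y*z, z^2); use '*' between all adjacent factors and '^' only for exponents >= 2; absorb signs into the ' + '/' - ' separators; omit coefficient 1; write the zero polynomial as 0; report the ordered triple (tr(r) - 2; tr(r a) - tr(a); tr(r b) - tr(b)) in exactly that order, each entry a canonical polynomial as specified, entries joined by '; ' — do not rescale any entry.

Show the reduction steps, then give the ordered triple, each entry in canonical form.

x*y^2*z - x^2*y - y^3 - y*z^2 + x*z + 3*y - 2; -x + z; x*y*z - y^2 - z^2 - y + 2

and trace(a^-1 b) = trace(b) * trace(a) - trace(b a) = x*y - z
trace(a^-1 b a^-1) = trace(a^-1 b) * trace(a) - trace(a^-1 b a) = x^2*y - x*z - y
next, trace(b^2) = trace(b) * trace(b) - trace(1) = y^2 - 2
trace(b^2 a) = trace(b) * trace(a b) - trace(a) = y*z - x
next, trace(b a^-1 b) = trace(b^2) * trace(a) - trace(b^2 a) = x*y^2 - y*z - x
trace(b a b a) = trace(a b) * trace(a b) - trace(1) = z^2 - 2
trace(b a^-1 b a) = trace(b a b) * trace(a) - trace(b a b a) = x*y*z - x^2 - z^2 + 2
trace(a^-1 b a^-1 b) = trace(b a^-1 b) * trace(a) - trace(b a^-1 b a) = x^2*y^2 - 2*x*y*z + z^2 - 2
and trace(b^-1 a^-1 b a^-1) = trace(a^-1 b a^-1) * trace(b) - trace(a^-1 b a^-1 b) = x*y*z - y^2 - z^2 + 2
trace(a^-1 b a^-1 b^-2) = trace(b^-1 a^-1 b a^-1) * trace(b) - trace(b^-1 a^-1 b a^-1 b) = x*y^2*z - x^2*y - y^3 - y*z^2 + x*z + 3*y
assemble the triple (trace(r) - 2; trace(r a) - x; trace(r b) - y)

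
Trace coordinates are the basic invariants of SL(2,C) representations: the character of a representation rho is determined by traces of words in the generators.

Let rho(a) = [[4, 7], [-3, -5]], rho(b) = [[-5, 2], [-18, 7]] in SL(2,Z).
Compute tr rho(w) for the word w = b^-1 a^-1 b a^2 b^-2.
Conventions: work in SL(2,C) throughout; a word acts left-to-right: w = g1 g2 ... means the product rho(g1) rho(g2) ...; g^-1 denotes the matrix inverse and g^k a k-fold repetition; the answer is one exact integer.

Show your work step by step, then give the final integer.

rho(b^-1) = [[7, -2], [18, -5]]
... * rho(a^-1) = [[-5, -7], [3, 4]]  ->  [[-41, -57], [-105, -146]]
... * rho(b) = [[-5, 2], [-18, 7]]  ->  [[1231, -481], [3153, -1232]]
... * rho(a) = [[4, 7], [-3, -5]]  ->  [[6367, 11022], [16308, 28231]]
... * rho(a) = [[4, 7], [-3, -5]]  ->  [[-7598, -10541], [-19461, -26999]]
... * rho(b^-1) = [[7, -2], [18, -5]]  ->  [[-242924, 67901], [-622209, 173917]]
... * rho(b^-1) = [[7, -2], [18, -5]]  ->  [[-478250, 146343], [-1224957, 374833]]
tr = -478250 + 374833 = -103417

-103417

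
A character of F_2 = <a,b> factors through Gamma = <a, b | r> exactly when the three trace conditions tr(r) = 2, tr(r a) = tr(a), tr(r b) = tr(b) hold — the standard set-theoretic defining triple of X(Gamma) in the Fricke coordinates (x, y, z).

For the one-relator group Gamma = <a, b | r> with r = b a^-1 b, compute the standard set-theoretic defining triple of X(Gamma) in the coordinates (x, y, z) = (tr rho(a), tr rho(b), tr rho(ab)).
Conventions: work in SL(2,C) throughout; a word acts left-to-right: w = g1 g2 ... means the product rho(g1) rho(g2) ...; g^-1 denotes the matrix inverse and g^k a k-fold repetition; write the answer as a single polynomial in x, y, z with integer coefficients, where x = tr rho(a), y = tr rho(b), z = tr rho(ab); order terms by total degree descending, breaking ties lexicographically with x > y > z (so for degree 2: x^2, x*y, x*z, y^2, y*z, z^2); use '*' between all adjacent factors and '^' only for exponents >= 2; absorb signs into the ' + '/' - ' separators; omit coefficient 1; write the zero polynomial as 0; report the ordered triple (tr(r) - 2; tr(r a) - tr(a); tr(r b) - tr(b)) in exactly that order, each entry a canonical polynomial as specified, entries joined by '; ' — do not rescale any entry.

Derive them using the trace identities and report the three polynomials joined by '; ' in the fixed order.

trace(b^2) = trace(b) * trace(b) - trace(1)   [square of b] = y^2 - 2
reduce: trace(b^2 a) = trace(b) * trace(a b) - trace(a)   [square of b] = y*z - x
trace(b a^-1 b) = trace(b^2) * trace(a) - trace(b^2 a)   [inverse elimination on a] = x*y^2 - y*z - x
so trace(b a b a) = trace(b a) * trace(b a) - trace(1)   [split at repeated b] = z^2 - 2
so trace(b a^-1 b a) = trace(b a b) * trace(a) - trace(b a b a) = x*y*z - x^2 - z^2 + 2
so trace(b^3) = trace(b) * trace(b^2) - trace(b)   [square of b] = y^3 - 3*y
so trace(b^3 a) = trace(b) * trace(a b^2) - trace(a b)   [square of b] = y^2*z - x*y - z
reduce: trace(b a^-1 b^2) = trace(b^3) * trace(a) - trace(b^3 a)   [inverse elimination on a] = x*y^3 - y^2*z - 2*x*y + z
assemble the triple (trace(r) - 2; trace(r a) - x; trace(r b) - y)

x*y^2 - y*z - x - 2; x*y*z - x^2 - z^2 - x + 2; x*y^3 - y^2*z - 2*x*y - y + z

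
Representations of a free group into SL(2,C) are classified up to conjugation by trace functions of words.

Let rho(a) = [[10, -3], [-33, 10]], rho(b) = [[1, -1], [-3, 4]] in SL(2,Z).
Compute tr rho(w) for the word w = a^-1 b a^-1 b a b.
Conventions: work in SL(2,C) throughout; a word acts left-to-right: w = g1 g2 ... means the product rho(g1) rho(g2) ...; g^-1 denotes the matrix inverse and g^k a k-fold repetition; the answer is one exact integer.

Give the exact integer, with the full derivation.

2612

rho(a^-1) = [[10, 3], [33, 10]]
... * rho(b) = [[1, -1], [-3, 4]]  ->  [[1, 2], [3, 7]]
... * rho(a^-1) = [[10, 3], [33, 10]]  ->  [[76, 23], [261, 79]]
... * rho(b) = [[1, -1], [-3, 4]]  ->  [[7, 16], [24, 55]]
... * rho(a) = [[10, -3], [-33, 10]]  ->  [[-458, 139], [-1575, 478]]
... * rho(b) = [[1, -1], [-3, 4]]  ->  [[-875, 1014], [-3009, 3487]]
tr = -875 + 3487 = 2612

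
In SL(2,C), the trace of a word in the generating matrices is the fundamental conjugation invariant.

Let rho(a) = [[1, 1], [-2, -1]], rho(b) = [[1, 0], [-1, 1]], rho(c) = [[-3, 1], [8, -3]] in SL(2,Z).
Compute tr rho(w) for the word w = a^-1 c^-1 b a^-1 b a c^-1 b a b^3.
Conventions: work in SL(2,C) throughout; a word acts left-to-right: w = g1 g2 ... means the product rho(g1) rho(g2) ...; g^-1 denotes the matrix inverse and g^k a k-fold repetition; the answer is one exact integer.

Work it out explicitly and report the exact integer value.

rho(a^-1) = [[-1, -1], [2, 1]]
... * rho(c^-1) = [[-3, -1], [-8, -3]]  ->  [[11, 4], [-14, -5]]
... * rho(b) = [[1, 0], [-1, 1]]  ->  [[7, 4], [-9, -5]]
... * rho(a^-1) = [[-1, -1], [2, 1]]  ->  [[1, -3], [-1, 4]]
... * rho(b) = [[1, 0], [-1, 1]]  ->  [[4, -3], [-5, 4]]
... * rho(a) = [[1, 1], [-2, -1]]  ->  [[10, 7], [-13, -9]]
... * rho(c^-1) = [[-3, -1], [-8, -3]]  ->  [[-86, -31], [111, 40]]
... * rho(b) = [[1, 0], [-1, 1]]  ->  [[-55, -31], [71, 40]]
... * rho(a) = [[1, 1], [-2, -1]]  ->  [[7, -24], [-9, 31]]
... * rho(b) = [[1, 0], [-1, 1]]  ->  [[31, -24], [-40, 31]]
... * rho(b) = [[1, 0], [-1, 1]]  ->  [[55, -24], [-71, 31]]
... * rho(b) = [[1, 0], [-1, 1]]  ->  [[79, -24], [-102, 31]]
tr = 79 + 31 = 110

110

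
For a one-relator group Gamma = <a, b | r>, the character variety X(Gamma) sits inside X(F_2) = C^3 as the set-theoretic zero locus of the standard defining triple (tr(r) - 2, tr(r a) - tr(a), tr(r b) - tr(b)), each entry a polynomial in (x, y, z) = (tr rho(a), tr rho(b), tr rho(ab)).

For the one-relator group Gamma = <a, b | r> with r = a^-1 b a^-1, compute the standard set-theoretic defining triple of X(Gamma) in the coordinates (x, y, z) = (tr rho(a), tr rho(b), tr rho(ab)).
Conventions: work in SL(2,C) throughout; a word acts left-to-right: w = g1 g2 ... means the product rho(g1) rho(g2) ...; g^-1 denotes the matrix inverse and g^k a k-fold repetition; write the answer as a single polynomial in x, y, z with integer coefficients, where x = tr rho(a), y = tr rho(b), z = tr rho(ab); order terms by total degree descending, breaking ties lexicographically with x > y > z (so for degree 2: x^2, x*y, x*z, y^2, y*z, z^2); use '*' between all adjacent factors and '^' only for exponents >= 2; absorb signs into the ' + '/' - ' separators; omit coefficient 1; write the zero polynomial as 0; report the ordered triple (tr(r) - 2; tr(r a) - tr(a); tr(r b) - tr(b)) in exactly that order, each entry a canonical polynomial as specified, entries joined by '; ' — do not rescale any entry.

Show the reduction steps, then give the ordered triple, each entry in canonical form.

trace(b a^-1) = trace(b) * trace(a) - trace(b a)   [inverse elimination on a] = x*y - z
next, trace(a^-1 b a^-1) = trace(b a^-1) * trace(a) - trace(b)   [inverse elimination on a] = x^2*y - x*z - y
trace(b^2) = trace(b) * trace(b) - trace(1) = y^2 - 2
trace(b^2 a) = trace(b) * trace(a b) - trace(a) = y*z - x
trace(b a^-1 b) = trace(b^2) * trace(a) - trace(b^2 a) = x*y^2 - y*z - x
trace(b a b a) = trace(b a) * trace(b a) - trace(1) = z^2 - 2
trace(b a^-1 b a) = trace(b a b) * trace(a) - trace(b a b a) = x*y*z - x^2 - z^2 + 2
trace(a^-1 b a^-1 b) = trace(b a^-1 b) * trace(a) - trace(b a^-1 b a) = x^2*y^2 - 2*x*y*z + z^2 - 2
assemble the triple (trace(r) - 2; trace(r a) - x; trace(r b) - y)

x^2*y - x*z - y - 2; x*y - x - z; x^2*y^2 - 2*x*y*z + z^2 - y - 2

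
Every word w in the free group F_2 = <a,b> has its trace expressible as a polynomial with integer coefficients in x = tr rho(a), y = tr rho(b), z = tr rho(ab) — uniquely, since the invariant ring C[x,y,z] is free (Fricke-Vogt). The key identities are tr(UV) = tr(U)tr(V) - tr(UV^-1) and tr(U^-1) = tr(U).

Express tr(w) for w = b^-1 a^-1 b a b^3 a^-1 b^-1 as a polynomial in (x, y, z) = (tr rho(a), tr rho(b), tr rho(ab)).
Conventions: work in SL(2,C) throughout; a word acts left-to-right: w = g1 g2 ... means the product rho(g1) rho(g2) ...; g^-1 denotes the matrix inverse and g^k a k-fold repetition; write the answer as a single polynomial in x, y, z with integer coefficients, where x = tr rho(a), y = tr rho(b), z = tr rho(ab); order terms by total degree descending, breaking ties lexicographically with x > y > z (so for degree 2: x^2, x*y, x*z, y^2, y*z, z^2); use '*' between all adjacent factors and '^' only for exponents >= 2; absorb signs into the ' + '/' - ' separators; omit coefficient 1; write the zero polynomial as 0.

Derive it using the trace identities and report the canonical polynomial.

apply: tr(b a b) = tr(b) * tr(a b) - tr(a)  (reduce the b square) = y*z - x
use: tr(a b^3) = tr(b) * tr(b a b) - tr(b a)  (reduce the b square) = y^2*z - x*y - z
tr(b a b^3) = tr(b) * tr(a b^3) - tr(a b^2)  (reduce the b square) = y^3*z - x*y^2 - 2*y*z + x
tr(a b a b) = tr(a b) * tr(a b) - tr(1)  (split on a) = z^2 - 2
use: tr(a b a) = tr(a) * tr(b a) - tr(b)  (reduce the a square) = x*z - y
tr(b a b a b) = tr(b) * tr(a b a b) - tr(a b a)  (reduce the b square) = y*z^2 - x*z - y
tr(b a b^3 a) = tr(b) * tr(b a b a b) - tr(b a b a)  (reduce the b square) = y^2*z^2 - x*y*z - y^2 - z^2 + 2
apply: tr(a^-1 b a b^3) = tr(b a b^3) * tr(a) - tr(b a b^3 a)  (eliminate a^-1) = x*y^3*z - x^2*y^2 - y^2*z^2 - x*y*z + x^2 + y^2 + z^2 - 2
use: tr(a^-1 b a b^3 a^-1) = tr(a^-1 b a b^3) * tr(a) - tr(a^-1 b a b^3 a)  (eliminate a^-1) = x^2*y^3*z - x^3*y^2 - x*y^2*z^2 - x^2*y*z - y^3*z + x^3 + 2*x*y^2 + x*z^2 + 2*y*z - 3*x
tr(b^2 a b^3) = tr(b) * tr(b^3 a b) - tr(b^3 a)  (reduce the b square) = y^4*z - x*y^3 - 3*y^2*z + 2*x*y + z
apply: tr(b^2) = tr(b) * tr(b) - tr(1)  (reduce the b square) = y^2 - 2
use: tr(b^3) = tr(b) * tr(b^2) - tr(b)  (reduce the b square) = y^3 - 3*y
tr(a b^3 a) = tr(a) * tr(b^3 a) - tr(b^3)  (reduce the a square) = x*y^2*z - x^2*y - y^3 - x*z + 3*y
use: tr(b^2 a b^3 a) = tr(b) * tr(a b^3 a b) - tr(a b^3 a)  (reduce the b square) = y^3*z^2 - 2*x*y^2*z + x^2*y - y*z^2 + x*z - y
apply: tr(b a b^3 a^-1 b) = tr(b^2 a b^3) * tr(a) - tr(b^2 a b^3 a)  (eliminate a^-1) = x*y^4*z - x^2*y^3 - y^3*z^2 - x*y^2*z + x^2*y + y*z^2 + y
tr(b a b a b^3) = tr(b) * tr(b a b a b^2) - tr(b a b a b)  (reduce the b square) = y^3*z^2 - x*y^2*z - y^3 - 2*y*z^2 + x*z + 3*y
tr(a b a b a b) = tr(b a b a) * tr(b a) - tr(a b)  (split on b) = z^3 - 3*z
apply: tr(a b a b a) = tr(a) * tr(b a b a) - tr(b a b)  (reduce the a square) = x*z^2 - y*z - x
tr(b a b a b a b) = tr(b) * tr(a b a b a b) - tr(a b a b a)  (reduce the b square) = y*z^3 - x*z^2 - 2*y*z + x
use: tr(b a b a b^3 a) = tr(b) * tr(b a b a b a b) - tr(b a b a b a)  (reduce the b square) = y^2*z^3 - x*y*z^2 - 2*y^2*z - z^3 + x*y + 3*z
tr(b a b^3 a^-1 b a) = tr(b a b a b^3) * tr(a) - tr(b a b a b^3 a)  (eliminate a^-1) = x*y^3*z^2 - x^2*y^2*z - y^2*z^3 - x*y^3 - x*y*z^2 + x^2*z + 2*y^2*z + z^3 + 2*x*y - 3*z
tr(a^-1 b a b^3 a^-1 b) = tr(b a b^3 a^-1 b) * tr(a) - tr(b a b^3 a^-1 b a)  (eliminate a^-1) = x^2*y^4*z - x^3*y^3 - 2*x*y^3*z^2 + y^2*z^3 + x^3*y + x*y^3 + 2*x*y*z^2 - x^2*z - 2*y^2*z - z^3 - x*y + 3*z
use: tr(b^-1 a^-1 b a b^3 a^-1) = tr(a^-1 b a b^3 a^-1) * tr(b) - tr(a^-1 b a b^3 a^-1 b)  (eliminate b^-1) = x*y^3*z^2 - x^2*y^2*z - y^4*z - y^2*z^3 + x*y^3 - x*y*z^2 + x^2*z + 4*y^2*z + z^3 - 2*x*y - 3*z
apply: tr(b^-1 a^-1 b a b^3 a^-1 b^-1) = tr(b^-1 a^-1 b a b^3 a^-1) * tr(b) - tr(b^-1 a^-1 b a b^3 a^-1 b)  (eliminate b^-1) = x*y^4*z^2 - 2*x^2*y^3*z - y^5*z - y^3*z^3 + x^3*y^2 + x*y^4 + 2*x^2*y*z + 5*y^3*z + y*z^3 - x^3 - 4*x*y^2 - x*z^2 - 5*y*z + 3*x

x*y^4*z^2 - 2*x^2*y^3*z - y^5*z - y^3*z^3 + x^3*y^2 + x*y^4 + 2*x^2*y*z + 5*y^3*z + y*z^3 - x^3 - 4*x*y^2 - x*z^2 - 5*y*z + 3*x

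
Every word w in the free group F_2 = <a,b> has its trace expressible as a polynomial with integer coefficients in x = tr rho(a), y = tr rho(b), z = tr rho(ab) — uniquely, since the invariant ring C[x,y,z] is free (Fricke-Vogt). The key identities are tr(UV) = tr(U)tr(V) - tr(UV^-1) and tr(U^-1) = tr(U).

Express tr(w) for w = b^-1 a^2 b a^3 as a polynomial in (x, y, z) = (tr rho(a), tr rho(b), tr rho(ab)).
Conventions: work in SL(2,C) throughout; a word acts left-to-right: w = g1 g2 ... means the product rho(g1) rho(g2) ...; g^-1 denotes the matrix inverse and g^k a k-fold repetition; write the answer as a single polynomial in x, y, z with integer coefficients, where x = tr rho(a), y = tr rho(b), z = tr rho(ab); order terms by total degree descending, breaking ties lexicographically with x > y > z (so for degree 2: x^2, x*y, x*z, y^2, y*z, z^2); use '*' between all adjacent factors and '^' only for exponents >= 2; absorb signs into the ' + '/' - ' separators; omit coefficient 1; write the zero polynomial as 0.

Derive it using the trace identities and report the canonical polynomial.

x^4*y*z - x^3*y^2 - x^3*z^2 - x^2*y*z + x*y^2 + x*z^2 + x

trace(b a^2) = trace(a)*trace(b a) - trace(b) = x*z - y
trace(a^2 b a) = trace(a)*trace(b a^2) - trace(b a) = x^2*z - x*y - z
trace(b a^4) = trace(a)*trace(a^2 b a) - trace(a^2 b) = x^3*z - x^2*y - 2*x*z + y
trace(a^2 b a^3) = trace(a)*trace(b a^4) - trace(b a^3) = x^4*z - x^3*y - 3*x^2*z + 2*x*y + z
trace(b a b a) = trace(a b)*trace(a b) - trace(1) = z^2 - 2
trace(b a b) = trace(b)*trace(a b) - trace(a) = y*z - x
trace(b a^2 b a) = trace(a)*trace(b a b a) - trace(b a b) = x*z^2 - y*z - x
trace(a^2) = trace(a)*trace(a) - trace(1) = x^2 - 2
trace(b a^2 b) = trace(b)*trace(a^2 b) - trace(a^2) = x*y*z - x^2 - y^2 + 2
trace(b a^2 b a^2) = trace(a)*trace(b a^2 b a) - trace(b a^2 b) = x^2*z^2 - 2*x*y*z + y^2 - 2
trace(a^2 b a^3 b) = trace(a)*trace(b a^2 b a^2) - trace(b a^2 b a) = x^3*z^2 - 2*x^2*y*z + x*y^2 - x*z^2 + y*z - x
trace(b^-1 a^2 b a^3) = trace(a^2 b a^3)*trace(b) - trace(a^2 b a^3 b) = x^4*y*z - x^3*y^2 - x^3*z^2 - x^2*y*z + x*y^2 + x*z^2 + x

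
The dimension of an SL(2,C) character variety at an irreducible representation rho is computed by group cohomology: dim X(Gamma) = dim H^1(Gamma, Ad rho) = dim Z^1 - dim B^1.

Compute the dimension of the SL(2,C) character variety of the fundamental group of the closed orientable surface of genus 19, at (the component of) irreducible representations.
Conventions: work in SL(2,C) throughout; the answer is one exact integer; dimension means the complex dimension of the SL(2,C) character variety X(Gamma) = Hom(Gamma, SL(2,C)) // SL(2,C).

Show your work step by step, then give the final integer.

Gamma = pi_1(Sigma_19) = < a_1, b_1, ..., a_19, b_19 | prod [a_i, b_i] > has 2g = 38 generators and 1 relator.
Before the relator condition, cocycle space has dim 3*38 = 114.
At an irreducible rho, H^2 = coker(d_2) vanishes (Poincare duality: H^2 is dual to H^0 = invariants = 0), so d_2 is surjective onto sl_2 and dim Z^1 = 114 - 3 = 111.
As always at irreducible rho, dim B^1 = 3.
dim X = dim H^1 = 111 - 3 = 108.

108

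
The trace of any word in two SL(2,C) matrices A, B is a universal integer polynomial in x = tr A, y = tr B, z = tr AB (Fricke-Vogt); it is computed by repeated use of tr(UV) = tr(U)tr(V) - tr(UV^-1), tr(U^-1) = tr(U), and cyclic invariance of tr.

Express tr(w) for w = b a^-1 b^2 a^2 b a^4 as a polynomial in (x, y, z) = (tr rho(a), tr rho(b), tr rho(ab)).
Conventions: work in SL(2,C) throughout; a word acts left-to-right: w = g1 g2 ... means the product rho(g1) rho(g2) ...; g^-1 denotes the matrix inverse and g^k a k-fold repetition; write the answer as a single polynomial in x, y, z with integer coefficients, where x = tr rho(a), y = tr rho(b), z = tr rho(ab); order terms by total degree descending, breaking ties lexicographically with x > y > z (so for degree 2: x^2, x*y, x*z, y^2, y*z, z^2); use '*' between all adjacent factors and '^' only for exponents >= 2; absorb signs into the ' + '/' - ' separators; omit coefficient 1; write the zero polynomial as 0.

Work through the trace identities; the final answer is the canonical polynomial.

trace(b a b a) = trace(a b) * trace(a b) - trace(1)   [split at a repeated a] = z^2 - 2
trace(b a b) = trace(b) * trace(a b) - trace(a)   [square of b] = y*z - x
trace(a b a^2 b) = trace(a) * trace(b a b a) - trace(b a b)   [square of a] = x*z^2 - y*z - x
trace(b a^2) = trace(a) * trace(b a) - trace(b)   [square of a] = x*z - y
trace(a b a^2) = trace(a) * trace(b a^2) - trace(b a)   [square of a] = x^2*z - x*y - z
trace(b a b a^2 b) = trace(b) * trace(a b a^2 b) - trace(a b a^2)   [square of b] = x*y*z^2 - x^2*z - y^2*z + z
next, trace(b^3 a b a^2) = trace(b) * trace(b a b a^2 b) - trace(b a b a^2)   [square of b] = x*y^2*z^2 - x^2*y*z - y^3*z - x*z^2 + 2*y*z + x
next, trace(b a b a b) = trace(b) * trace(a b a b) - trace(a b a)   [square of b] = y*z^2 - x*z - y
and trace(b^3 a b a) = trace(b) * trace(b a b a b) - trace(b a b a)   [square of b] = y^2*z^2 - x*y*z - y^2 - z^2 + 2
next, trace(b a^3 b^3 a) = trace(a) * trace(b^3 a b a^2) - trace(b^3 a b a)   [square of a] = x^2*y^2*z^2 - x^3*y*z - x*y^3*z - x^2*z^2 - y^2*z^2 + 3*x*y*z + x^2 + y^2 + z^2 - 2
next, trace(b^2) = trace(b) * trace(b) - trace(1)   [square of b] = y^2 - 2
and trace(b^2 a^2) = trace(a) * trace(b^2 a) - trace(b^2)   [square of a] = x*y*z - x^2 - y^2 + 2
and trace(b a^3 b) = trace(a) * trace(b^2 a^2) - trace(b^2 a)   [square of a] = x^2*y*z - x^3 - x*y^2 - y*z + 3*x
and trace(b a^3 b^2) = trace(b) * trace(b a^3 b) - trace(b a^3)   [square of b] = x^2*y^2*z - x^3*y - x*y^3 - x^2*z - y^2*z + 4*x*y + z
trace(b a^3 b^3) = trace(b) * trace(b a^3 b^2) - trace(b a^3 b)   [square of b] = x^2*y^3*z - x^3*y^2 - x*y^4 - 2*x^2*y*z - y^3*z + x^3 + 5*x*y^2 + 2*y*z - 3*x
trace(b^3 a^2 b a^3) = trace(a) * trace(b a^3 b^3 a) - trace(b a^3 b^3)   [square of a] = x^3*y^2*z^2 - x^4*y*z - 2*x^2*y^3*z + x^3*y^2 - x^3*z^2 + x*y^4 - x*y^2*z^2 + 5*x^2*y*z + y^3*z - 4*x*y^2 + x*z^2 - 2*y*z + x
trace(a b^3) = trace(b) * trace(a b^2) - trace(a b)   [square of b] = y^2*z - x*y - z
trace(b^4 a) = trace(b) * trace(a b^3) - trace(a b^2)   [square of b] = y^3*z - x*y^2 - 2*y*z + x
trace(b^3) = trace(b) * trace(b^2) - trace(b)   [square of b] = y^3 - 3*y
trace(b^4) = trace(b) * trace(b^3) - trace(b^2)   [square of b] = y^4 - 4*y^2 + 2
next, trace(b a^2 b^3) = trace(a) * trace(b^4 a) - trace(b^4)   [square of a] = x*y^3*z - x^2*y^2 - y^4 - 2*x*y*z + x^2 + 4*y^2 - 2
next, trace(b^3 a^2 b a^2) = trace(a) * trace(b a^2 b^3 a) - trace(b a^2 b^3)   [square of a] = x^2*y^2*z^2 - x^3*y*z - 2*x*y^3*z + x^2*y^2 - x^2*z^2 + y^4 + 4*x*y*z - 4*y^2 + 2
and trace(b^2 a^2 b a^4 b) = trace(a) * trace(b^3 a^2 b a^3) - trace(b^3 a^2 b a^2)   [square of a] = x^4*y^2*z^2 - x^5*y*z - 2*x^3*y^3*z + x^4*y^2 - x^4*z^2 + x^2*y^4 - 2*x^2*y^2*z^2 + 6*x^3*y*z + 3*x*y^3*z - 5*x^2*y^2 + 2*x^2*z^2 - y^4 - 6*x*y*z + x^2 + 4*y^2 - 2
and trace(b a b a b a) = trace(b a b a) * trace(b a) - trace(a b)   [split at a repeated b] = z^3 - 3*z
and trace(a b a b a b a) = trace(a) * trace(b a b a b a) - trace(b a b a b)   [square of a] = x*z^3 - y*z^2 - 2*x*z + y
next, trace(b a^3 b a b a) = trace(a) * trace(a b a b a b a) - trace(a b a b a b)   [square of a] = x^2*z^3 - x*y*z^2 - 2*x^2*z - z^3 + x*y + 3*z
and trace(b a b^2 a^2) = trace(b) * trace(a^2 b a b) - trace(a^2 b a)   [square of b] = x*y*z^2 - x^2*z - y^2*z + z
trace(b a^3 b a b) = trace(a) * trace(b a b^2 a^2) - trace(b a b^2 a)   [square of a] = x^2*y*z^2 - x^3*z - x*y^2*z - y*z^2 + 2*x*z + y
trace(b a b a^2 b a^3) = trace(a) * trace(b a^3 b a b a) - trace(b a^3 b a b)   [square of a] = x^3*z^3 - 2*x^2*y*z^2 - x^3*z + x*y^2*z - x*z^3 + x^2*y + y*z^2 + x*z - y
trace(b a b a^2 b a^2) = trace(a) * trace(b a^2 b a b a) - trace(b a^2 b a b)   [square of a] = x^2*z^3 - 2*x*y*z^2 - x^2*z + y^2*z + x*y - z
next, trace(a^2 b a^4 b a b) = trace(a) * trace(b a b a^2 b a^3) - trace(b a b a^2 b a^2)   [square of a] = x^4*z^3 - 2*x^3*y*z^2 - x^4*z + x^2*y^2*z - 2*x^2*z^3 + x^3*y + 3*x*y*z^2 + 2*x^2*z - y^2*z - 2*x*y + z
trace(b a b a^3) = trace(a) * trace(a b a b a) - trace(a b a b)   [square of a] = x^2*z^2 - x*y*z - x^2 - z^2 + 2
trace(b a^4 b a) = trace(a) * trace(b a b a^3) - trace(b a b a^2)   [square of a] = x^3*z^2 - x^2*y*z - x^3 - 2*x*z^2 + y*z + 3*x
and trace(b a^4 b) = trace(a) * trace(a b^2 a^2) - trace(a b^2 a)   [square of a] = x^3*y*z - x^4 - x^2*y^2 - 2*x*y*z + 4*x^2 + y^2 - 2
next, trace(a b a^4 b a) = trace(a) * trace(b a^4 b a) - trace(b a^4 b)   [square of a] = x^4*z^2 - 2*x^3*y*z + x^2*y^2 - 2*x^2*z^2 + 3*x*y*z - x^2 - y^2 + 2
next, trace(a^2 b a^4 b a) = trace(a) * trace(a b a^4 b a) - trace(a b a^4 b)   [square of a] = x^5*z^2 - 2*x^4*y*z + x^3*y^2 - 3*x^3*z^2 + 4*x^2*y*z - x*y^2 + 2*x*z^2 - y*z - x
next, trace(b^2 a^2 b a^4 b a) = trace(b) * trace(a^2 b a^4 b a b) - trace(a^2 b a^4 b a)   [square of b] = x^4*y*z^3 - x^5*z^2 - 2*x^3*y^2*z^2 + x^4*y*z + x^2*y^3*z - 2*x^2*y*z^3 + 3*x^3*z^2 + 3*x*y^2*z^2 - 2*x^2*y*z - y^3*z - x*y^2 - 2*x*z^2 + 2*y*z + x
and trace(b a^-1 b^2 a^2 b a^4) = trace(b^2 a^2 b a^4 b) * trace(a) - trace(b^2 a^2 b a^4 b a)   [inverse elimination on a] = x^5*y^2*z^2 - x^6*y*z - 2*x^4*y^3*z - x^4*y*z^3 + x^5*y^2 + x^3*y^4 + 5*x^4*y*z + 2*x^2*y^3*z + 2*x^2*y*z^3 - 5*x^3*y^2 - x^3*z^2 - x*y^4 - 3*x*y^2*z^2 - 4*x^2*y*z + y^3*z + x^3 + 5*x*y^2 + 2*x*z^2 - 2*y*z - 3*x

x^5*y^2*z^2 - x^6*y*z - 2*x^4*y^3*z - x^4*y*z^3 + x^5*y^2 + x^3*y^4 + 5*x^4*y*z + 2*x^2*y^3*z + 2*x^2*y*z^3 - 5*x^3*y^2 - x^3*z^2 - x*y^4 - 3*x*y^2*z^2 - 4*x^2*y*z + y^3*z + x^3 + 5*x*y^2 + 2*x*z^2 - 2*y*z - 3*x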